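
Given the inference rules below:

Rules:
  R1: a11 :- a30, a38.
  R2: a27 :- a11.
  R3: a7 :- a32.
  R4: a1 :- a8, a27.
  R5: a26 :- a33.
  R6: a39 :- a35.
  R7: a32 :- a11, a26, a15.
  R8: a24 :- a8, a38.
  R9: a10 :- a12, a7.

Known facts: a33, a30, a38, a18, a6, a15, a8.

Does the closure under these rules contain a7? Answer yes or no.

Round 1: R1 [a11 :- a30, a38.]; R5 [a26 :- a33.]; R8 [a24 :- a8, a38.]. Adds a11, a26, a24.
Round 2: R2 [a27 :- a11.]; R7 [a32 :- a11, a26, a15.]. Adds a27, a32.
Round 3: R3 [a7 :- a32.]; R4 [a1 :- a8, a27.]. Adds a7, a1.
a7 appears in round 3, so it is derivable.

yes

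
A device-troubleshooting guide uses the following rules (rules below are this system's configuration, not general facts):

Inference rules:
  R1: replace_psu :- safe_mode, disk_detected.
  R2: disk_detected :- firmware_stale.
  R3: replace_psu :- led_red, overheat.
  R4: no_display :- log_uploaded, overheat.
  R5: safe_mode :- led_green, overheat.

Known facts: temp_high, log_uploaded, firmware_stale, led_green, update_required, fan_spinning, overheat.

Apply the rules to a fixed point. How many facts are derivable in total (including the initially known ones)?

11

Round 1 — R2, R4, R5, derive disk_detected, no_display, safe_mode.
Round 2 — R1, derive replace_psu.
Closure: {disk_detected, fan_spinning, firmware_stale, led_green, log_uploaded, no_display, overheat, replace_psu, safe_mode, temp_high, update_required} — 11 facts.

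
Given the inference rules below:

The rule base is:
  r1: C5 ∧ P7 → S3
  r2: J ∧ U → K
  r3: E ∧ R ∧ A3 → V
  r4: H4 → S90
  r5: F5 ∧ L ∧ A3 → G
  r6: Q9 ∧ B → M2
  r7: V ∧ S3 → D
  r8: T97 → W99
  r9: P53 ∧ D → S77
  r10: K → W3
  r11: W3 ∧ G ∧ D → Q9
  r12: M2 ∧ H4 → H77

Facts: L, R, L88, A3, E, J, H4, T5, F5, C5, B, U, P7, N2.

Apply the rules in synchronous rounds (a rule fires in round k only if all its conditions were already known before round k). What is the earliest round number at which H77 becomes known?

5

Round 1 fires r1, r2, r3, r4, r5, giving S3, K, V, S90, G.
Round 2 fires r7, r10, giving D, W3.
Round 3 fires r11, giving Q9.
Round 4 fires r6, giving M2.
Round 5 fires r12, giving H77.
H77 first appears in round 5.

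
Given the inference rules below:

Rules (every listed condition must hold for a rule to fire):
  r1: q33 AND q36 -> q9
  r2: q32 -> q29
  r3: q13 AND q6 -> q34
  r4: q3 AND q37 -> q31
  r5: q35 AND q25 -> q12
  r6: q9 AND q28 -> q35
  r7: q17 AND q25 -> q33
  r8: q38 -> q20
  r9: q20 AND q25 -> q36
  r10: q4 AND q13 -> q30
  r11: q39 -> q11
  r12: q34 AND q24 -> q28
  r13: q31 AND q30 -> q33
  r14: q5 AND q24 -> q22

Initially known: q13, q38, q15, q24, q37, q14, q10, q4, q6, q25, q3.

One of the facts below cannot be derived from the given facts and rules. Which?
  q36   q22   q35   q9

q22

Round 1: r3 [q13 AND q6 -> q34]; r4 [q3 AND q37 -> q31]; r8 [q38 -> q20]; r10 [q4 AND q13 -> q30]. New: q34, q31, q20, q30.
Round 2: r9 [q20 AND q25 -> q36]; r12 [q34 AND q24 -> q28]; r13 [q31 AND q30 -> q33]. New: q36, q28, q33.
Round 3: r1 [q33 AND q36 -> q9]. New: q9.
Round 4: r6 [q9 AND q28 -> q35]. New: q35.
Round 5: r5 [q35 AND q25 -> q12]. New: q12.
Derived: q9 (round 3), q36 (round 2), q35 (round 4). q22 never appears in any round.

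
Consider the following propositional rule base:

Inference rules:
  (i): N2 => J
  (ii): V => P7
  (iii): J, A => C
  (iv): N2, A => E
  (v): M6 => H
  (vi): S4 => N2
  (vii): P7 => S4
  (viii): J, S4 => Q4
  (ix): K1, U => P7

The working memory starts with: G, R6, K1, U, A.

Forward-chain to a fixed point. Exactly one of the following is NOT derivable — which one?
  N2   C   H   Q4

[1] (ix) [K1, U => P7]. ⇒ new: P7.
[2] (vii) [P7 => S4]. ⇒ new: S4.
[3] (vi) [S4 => N2]. ⇒ new: N2.
[4] (i) [N2 => J]; (iv) [N2, A => E]. ⇒ new: J, E.
[5] (iii) [J, A => C]; (viii) [J, S4 => Q4]. ⇒ new: C, Q4.
Derived: Q4 (round 5), N2 (round 3), C (round 5). H never appears in any round.

H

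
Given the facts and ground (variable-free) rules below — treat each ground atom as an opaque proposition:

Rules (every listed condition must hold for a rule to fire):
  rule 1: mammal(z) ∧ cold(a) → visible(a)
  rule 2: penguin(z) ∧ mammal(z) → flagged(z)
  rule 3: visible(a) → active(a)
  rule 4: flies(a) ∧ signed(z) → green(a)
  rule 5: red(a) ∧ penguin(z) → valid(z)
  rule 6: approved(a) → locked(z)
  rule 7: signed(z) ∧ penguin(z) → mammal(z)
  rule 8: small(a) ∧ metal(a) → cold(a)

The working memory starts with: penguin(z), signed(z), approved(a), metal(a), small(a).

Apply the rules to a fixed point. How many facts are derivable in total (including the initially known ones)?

11

Round 1 — rule 6, rule 7, rule 8, derive locked(z), mammal(z), cold(a).
Round 2 — rule 1, rule 2, derive visible(a), flagged(z).
Round 3 — rule 3, derive active(a).
Closure: {active(a), approved(a), cold(a), flagged(z), locked(z), mammal(z), metal(a), penguin(z), signed(z), small(a), visible(a)} — 11 facts.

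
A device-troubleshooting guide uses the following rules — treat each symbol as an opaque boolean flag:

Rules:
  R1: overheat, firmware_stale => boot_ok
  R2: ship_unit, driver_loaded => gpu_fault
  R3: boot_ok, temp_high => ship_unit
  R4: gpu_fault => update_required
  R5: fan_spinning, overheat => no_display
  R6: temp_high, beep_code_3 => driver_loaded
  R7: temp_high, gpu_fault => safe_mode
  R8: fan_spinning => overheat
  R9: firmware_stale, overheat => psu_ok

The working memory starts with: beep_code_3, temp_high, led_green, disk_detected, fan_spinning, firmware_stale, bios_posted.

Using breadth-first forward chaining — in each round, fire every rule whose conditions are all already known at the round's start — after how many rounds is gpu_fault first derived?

Round 1: R6 [temp_high, beep_code_3 => driver_loaded]; R8 [fan_spinning => overheat]. Adds driver_loaded, overheat.
Round 2: R1 [overheat, firmware_stale => boot_ok]; R5 [fan_spinning, overheat => no_display]; R9 [firmware_stale, overheat => psu_ok]. Adds boot_ok, no_display, psu_ok.
Round 3: R3 [boot_ok, temp_high => ship_unit]. Adds ship_unit.
Round 4: R2 [ship_unit, driver_loaded => gpu_fault]. Adds gpu_fault.
gpu_fault first appears in round 4.

4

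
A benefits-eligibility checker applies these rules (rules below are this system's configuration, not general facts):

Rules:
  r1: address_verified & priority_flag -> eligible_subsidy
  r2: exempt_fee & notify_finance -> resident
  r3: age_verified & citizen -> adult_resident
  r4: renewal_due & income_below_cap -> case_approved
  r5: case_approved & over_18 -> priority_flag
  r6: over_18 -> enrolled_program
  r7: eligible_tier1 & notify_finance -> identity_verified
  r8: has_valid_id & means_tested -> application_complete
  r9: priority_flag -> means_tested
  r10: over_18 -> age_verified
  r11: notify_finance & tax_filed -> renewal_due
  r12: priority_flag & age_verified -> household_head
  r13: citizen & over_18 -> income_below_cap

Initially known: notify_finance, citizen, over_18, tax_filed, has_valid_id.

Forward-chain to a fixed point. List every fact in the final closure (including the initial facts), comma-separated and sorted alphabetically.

Round 1: r6 [over_18 -> enrolled_program]; r10 [over_18 -> age_verified]; r11 [notify_finance & tax_filed -> renewal_due]; r13 [citizen & over_18 -> income_below_cap]. New: enrolled_program, age_verified, renewal_due, income_below_cap.
Round 2: r3 [age_verified & citizen -> adult_resident]; r4 [renewal_due & income_below_cap -> case_approved]. New: adult_resident, case_approved.
Round 3: r5 [case_approved & over_18 -> priority_flag]. New: priority_flag.
Round 4: r9 [priority_flag -> means_tested]; r12 [priority_flag & age_verified -> household_head]. New: means_tested, household_head.
Round 5: r8 [has_valid_id & means_tested -> application_complete]. New: application_complete.

adult_resident, age_verified, application_complete, case_approved, citizen, enrolled_program, has_valid_id, household_head, income_below_cap, means_tested, notify_finance, over_18, priority_flag, renewal_due, tax_filed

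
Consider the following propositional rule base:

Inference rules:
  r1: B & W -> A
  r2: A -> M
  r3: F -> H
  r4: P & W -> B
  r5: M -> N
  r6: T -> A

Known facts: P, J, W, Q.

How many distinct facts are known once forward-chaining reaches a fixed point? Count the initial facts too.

Round 1 fires r4, giving B.
Round 2 fires r1, giving A.
Round 3 fires r2, giving M.
Round 4 fires r5, giving N.
Closure: {A, B, J, M, N, P, Q, W} — 8 facts.

8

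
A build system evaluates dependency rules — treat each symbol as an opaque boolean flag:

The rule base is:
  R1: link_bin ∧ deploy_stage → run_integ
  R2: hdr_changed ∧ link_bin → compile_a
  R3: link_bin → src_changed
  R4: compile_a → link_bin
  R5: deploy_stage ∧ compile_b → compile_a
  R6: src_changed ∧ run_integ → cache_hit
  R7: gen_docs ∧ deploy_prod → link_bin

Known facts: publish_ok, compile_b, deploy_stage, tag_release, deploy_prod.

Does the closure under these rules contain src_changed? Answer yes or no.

Round 1: R5 [deploy_stage ∧ compile_b → compile_a]. New: compile_a.
Round 2: R4 [compile_a → link_bin]. New: link_bin.
Round 3: R1 [link_bin ∧ deploy_stage → run_integ]; R3 [link_bin → src_changed]. New: run_integ, src_changed.
Round 4: R6 [src_changed ∧ run_integ → cache_hit]. New: cache_hit.
src_changed appears in round 3, so it is derivable.

yes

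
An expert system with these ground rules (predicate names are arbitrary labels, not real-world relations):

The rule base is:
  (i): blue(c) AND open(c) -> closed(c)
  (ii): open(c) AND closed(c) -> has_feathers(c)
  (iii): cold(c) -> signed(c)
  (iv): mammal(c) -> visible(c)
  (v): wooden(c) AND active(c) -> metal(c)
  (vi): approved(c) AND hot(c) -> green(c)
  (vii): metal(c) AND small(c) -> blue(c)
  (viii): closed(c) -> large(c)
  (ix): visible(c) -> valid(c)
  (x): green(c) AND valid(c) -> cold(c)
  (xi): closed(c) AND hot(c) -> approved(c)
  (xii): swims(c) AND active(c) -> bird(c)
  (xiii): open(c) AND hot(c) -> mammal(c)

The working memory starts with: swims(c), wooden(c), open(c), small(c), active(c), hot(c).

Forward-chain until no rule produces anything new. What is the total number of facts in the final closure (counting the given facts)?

19

Round 1 fires (v), (xii), (xiii), giving metal(c), bird(c), mammal(c).
Round 2 fires (iv), (vii), giving visible(c), blue(c).
Round 3 fires (i), (ix), giving closed(c), valid(c).
Round 4 fires (ii), (viii), (xi), giving has_feathers(c), large(c), approved(c).
Round 5 fires (vi), giving green(c).
Round 6 fires (x), giving cold(c).
Round 7 fires (iii), giving signed(c).
Closure: {active(c), approved(c), bird(c), blue(c), closed(c), cold(c), green(c), has_feathers(c), hot(c), large(c), mammal(c), metal(c), open(c), signed(c), small(c), swims(c), valid(c), visible(c), wooden(c)} — 19 facts.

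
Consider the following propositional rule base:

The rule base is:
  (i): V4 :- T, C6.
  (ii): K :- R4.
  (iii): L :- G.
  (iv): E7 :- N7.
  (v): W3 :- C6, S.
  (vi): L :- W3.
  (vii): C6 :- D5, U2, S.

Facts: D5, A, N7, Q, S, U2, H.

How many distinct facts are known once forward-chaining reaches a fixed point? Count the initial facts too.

Round 1: (iv) [E7 :- N7.]; (vii) [C6 :- D5, U2, S.]. New: E7, C6.
Round 2: (v) [W3 :- C6, S.]. New: W3.
Round 3: (vi) [L :- W3.]. New: L.
Closure: {A, C6, D5, E7, H, L, N7, Q, S, U2, W3} — 11 facts.

11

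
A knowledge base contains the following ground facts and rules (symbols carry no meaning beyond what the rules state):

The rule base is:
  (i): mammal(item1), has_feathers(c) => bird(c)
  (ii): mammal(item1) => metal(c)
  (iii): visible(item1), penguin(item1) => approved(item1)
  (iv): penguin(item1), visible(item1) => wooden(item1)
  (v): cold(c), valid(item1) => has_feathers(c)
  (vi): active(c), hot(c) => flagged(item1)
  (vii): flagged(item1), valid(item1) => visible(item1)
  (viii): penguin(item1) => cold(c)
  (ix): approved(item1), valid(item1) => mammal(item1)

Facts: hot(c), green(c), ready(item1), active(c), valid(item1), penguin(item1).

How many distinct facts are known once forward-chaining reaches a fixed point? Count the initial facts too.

Round 1 — (vi), (viii), derive flagged(item1), cold(c).
Round 2 — (v), (vii), derive has_feathers(c), visible(item1).
Round 3 — (iii), (iv), derive approved(item1), wooden(item1).
Round 4 — (ix), derive mammal(item1).
Round 5 — (i), (ii), derive bird(c), metal(c).
Closure: {active(c), approved(item1), bird(c), cold(c), flagged(item1), green(c), has_feathers(c), hot(c), mammal(item1), metal(c), penguin(item1), ready(item1), valid(item1), visible(item1), wooden(item1)} — 15 facts.

15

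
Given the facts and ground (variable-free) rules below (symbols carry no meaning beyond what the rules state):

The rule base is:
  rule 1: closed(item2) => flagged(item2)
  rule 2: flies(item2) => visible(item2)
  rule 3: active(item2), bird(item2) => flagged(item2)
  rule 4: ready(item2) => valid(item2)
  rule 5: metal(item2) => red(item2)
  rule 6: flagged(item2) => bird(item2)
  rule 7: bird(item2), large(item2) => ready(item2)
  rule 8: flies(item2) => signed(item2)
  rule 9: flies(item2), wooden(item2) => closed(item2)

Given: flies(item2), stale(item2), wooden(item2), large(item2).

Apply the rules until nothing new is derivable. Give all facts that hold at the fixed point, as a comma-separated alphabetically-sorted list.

Round 1 fires rule 2, rule 8, rule 9, giving visible(item2), signed(item2), closed(item2).
Round 2 fires rule 1, giving flagged(item2).
Round 3 fires rule 6, giving bird(item2).
Round 4 fires rule 7, giving ready(item2).
Round 5 fires rule 4, giving valid(item2).

bird(item2), closed(item2), flagged(item2), flies(item2), large(item2), ready(item2), signed(item2), stale(item2), valid(item2), visible(item2), wooden(item2)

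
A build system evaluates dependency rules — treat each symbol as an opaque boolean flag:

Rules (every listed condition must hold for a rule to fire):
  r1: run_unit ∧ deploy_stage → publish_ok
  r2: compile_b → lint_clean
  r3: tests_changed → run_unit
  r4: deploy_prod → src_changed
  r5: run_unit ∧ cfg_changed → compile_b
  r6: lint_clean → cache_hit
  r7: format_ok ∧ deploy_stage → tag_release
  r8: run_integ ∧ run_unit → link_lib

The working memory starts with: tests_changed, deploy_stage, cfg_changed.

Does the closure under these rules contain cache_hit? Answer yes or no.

yes

[1] r3 [tests_changed → run_unit]. ⇒ new: run_unit.
[2] r1 [run_unit ∧ deploy_stage → publish_ok]; r5 [run_unit ∧ cfg_changed → compile_b]. ⇒ new: publish_ok, compile_b.
[3] r2 [compile_b → lint_clean]. ⇒ new: lint_clean.
[4] r6 [lint_clean → cache_hit]. ⇒ new: cache_hit.
cache_hit appears in round 4, so it is derivable.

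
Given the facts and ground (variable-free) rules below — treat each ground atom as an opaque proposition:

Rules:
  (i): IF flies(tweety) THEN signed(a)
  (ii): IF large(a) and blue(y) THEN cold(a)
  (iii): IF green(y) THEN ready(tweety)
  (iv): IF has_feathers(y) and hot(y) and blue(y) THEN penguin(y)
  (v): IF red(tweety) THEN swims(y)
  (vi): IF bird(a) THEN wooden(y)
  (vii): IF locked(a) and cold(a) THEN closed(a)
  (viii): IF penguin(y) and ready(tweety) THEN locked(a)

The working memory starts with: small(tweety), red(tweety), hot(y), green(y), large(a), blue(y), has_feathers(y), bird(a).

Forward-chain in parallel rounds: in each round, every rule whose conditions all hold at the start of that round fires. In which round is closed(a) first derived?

3

Round 1 fires (ii), (iii), (iv), (v), (vi), giving cold(a), ready(tweety), penguin(y), swims(y), wooden(y).
Round 2 fires (viii), giving locked(a).
Round 3 fires (vii), giving closed(a).
closed(a) first appears in round 3.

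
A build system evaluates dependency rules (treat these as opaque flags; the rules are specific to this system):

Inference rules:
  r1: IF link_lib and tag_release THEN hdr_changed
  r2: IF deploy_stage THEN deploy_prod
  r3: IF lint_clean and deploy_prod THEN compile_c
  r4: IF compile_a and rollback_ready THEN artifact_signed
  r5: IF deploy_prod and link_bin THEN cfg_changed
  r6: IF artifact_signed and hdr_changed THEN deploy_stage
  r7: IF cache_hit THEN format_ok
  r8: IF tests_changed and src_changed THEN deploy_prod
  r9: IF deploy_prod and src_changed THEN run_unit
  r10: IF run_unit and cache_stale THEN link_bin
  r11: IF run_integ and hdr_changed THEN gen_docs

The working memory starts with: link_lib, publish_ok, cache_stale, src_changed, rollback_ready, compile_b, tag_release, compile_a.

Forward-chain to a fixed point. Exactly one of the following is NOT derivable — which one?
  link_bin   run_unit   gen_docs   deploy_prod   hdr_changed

gen_docs

Round 1: r1 [IF link_lib and tag_release THEN hdr_changed]; r4 [IF compile_a and rollback_ready THEN artifact_signed]. Adds hdr_changed, artifact_signed.
Round 2: r6 [IF artifact_signed and hdr_changed THEN deploy_stage]. Adds deploy_stage.
Round 3: r2 [IF deploy_stage THEN deploy_prod]. Adds deploy_prod.
Round 4: r9 [IF deploy_prod and src_changed THEN run_unit]. Adds run_unit.
Round 5: r10 [IF run_unit and cache_stale THEN link_bin]. Adds link_bin.
Round 6: r5 [IF deploy_prod and link_bin THEN cfg_changed]. Adds cfg_changed.
Derived: link_bin (round 5), deploy_prod (round 3), hdr_changed (round 1), run_unit (round 4). gen_docs never appears in any round.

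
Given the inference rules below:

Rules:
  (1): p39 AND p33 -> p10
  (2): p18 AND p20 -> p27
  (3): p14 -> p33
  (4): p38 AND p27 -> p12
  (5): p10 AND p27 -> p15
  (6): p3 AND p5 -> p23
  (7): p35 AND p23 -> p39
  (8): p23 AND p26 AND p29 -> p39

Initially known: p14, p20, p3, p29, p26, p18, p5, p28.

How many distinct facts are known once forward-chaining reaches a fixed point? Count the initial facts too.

14

[1] (2) [p18 AND p20 -> p27]; (3) [p14 -> p33]; (6) [p3 AND p5 -> p23]. ⇒ new: p27, p33, p23.
[2] (8) [p23 AND p26 AND p29 -> p39]. ⇒ new: p39.
[3] (1) [p39 AND p33 -> p10]. ⇒ new: p10.
[4] (5) [p10 AND p27 -> p15]. ⇒ new: p15.
Closure: {p10, p14, p15, p18, p20, p23, p26, p27, p28, p29, p3, p33, p39, p5} — 14 facts.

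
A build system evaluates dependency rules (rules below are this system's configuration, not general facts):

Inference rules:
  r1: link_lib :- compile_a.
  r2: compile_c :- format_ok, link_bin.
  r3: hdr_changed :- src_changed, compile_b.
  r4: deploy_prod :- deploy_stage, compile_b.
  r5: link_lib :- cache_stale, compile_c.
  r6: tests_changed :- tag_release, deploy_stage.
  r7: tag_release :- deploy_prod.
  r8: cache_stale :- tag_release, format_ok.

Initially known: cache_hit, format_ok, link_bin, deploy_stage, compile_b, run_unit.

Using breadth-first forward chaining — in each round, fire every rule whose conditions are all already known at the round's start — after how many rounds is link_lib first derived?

4

Round 1 fires r2, r4, giving compile_c, deploy_prod.
Round 2 fires r7, giving tag_release.
Round 3 fires r6, r8, giving tests_changed, cache_stale.
Round 4 fires r5, giving link_lib.
link_lib first appears in round 4.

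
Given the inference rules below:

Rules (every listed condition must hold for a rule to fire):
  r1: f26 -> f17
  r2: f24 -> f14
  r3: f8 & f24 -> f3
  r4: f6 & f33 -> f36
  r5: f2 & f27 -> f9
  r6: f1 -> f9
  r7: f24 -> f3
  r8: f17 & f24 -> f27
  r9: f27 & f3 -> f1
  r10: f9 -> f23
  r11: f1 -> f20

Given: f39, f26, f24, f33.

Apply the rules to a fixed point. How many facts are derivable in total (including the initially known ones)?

12

Round 1: r1 [f26 -> f17]; r2 [f24 -> f14]; r7 [f24 -> f3]. New: f17, f14, f3.
Round 2: r8 [f17 & f24 -> f27]. New: f27.
Round 3: r9 [f27 & f3 -> f1]. New: f1.
Round 4: r6 [f1 -> f9]; r11 [f1 -> f20]. New: f9, f20.
Round 5: r10 [f9 -> f23]. New: f23.
Closure: {f1, f14, f17, f20, f23, f24, f26, f27, f3, f33, f39, f9} — 12 facts.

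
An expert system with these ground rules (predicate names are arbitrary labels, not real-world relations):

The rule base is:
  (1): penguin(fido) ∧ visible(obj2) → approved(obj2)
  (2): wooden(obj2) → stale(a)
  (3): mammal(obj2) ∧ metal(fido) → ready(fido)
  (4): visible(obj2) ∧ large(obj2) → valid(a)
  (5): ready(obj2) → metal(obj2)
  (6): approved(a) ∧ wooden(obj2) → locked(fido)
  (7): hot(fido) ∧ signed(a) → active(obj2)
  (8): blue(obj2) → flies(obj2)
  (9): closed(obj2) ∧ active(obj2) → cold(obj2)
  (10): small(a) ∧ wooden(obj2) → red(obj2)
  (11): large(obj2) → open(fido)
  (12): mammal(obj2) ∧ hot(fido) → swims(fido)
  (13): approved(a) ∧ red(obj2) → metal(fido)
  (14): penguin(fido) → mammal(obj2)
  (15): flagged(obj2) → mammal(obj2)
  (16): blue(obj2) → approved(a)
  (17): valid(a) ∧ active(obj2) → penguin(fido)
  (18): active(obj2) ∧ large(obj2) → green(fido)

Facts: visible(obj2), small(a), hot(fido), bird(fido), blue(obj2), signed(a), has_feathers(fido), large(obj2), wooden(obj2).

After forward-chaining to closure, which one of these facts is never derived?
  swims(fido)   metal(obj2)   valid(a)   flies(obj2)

Round 1: (2) [wooden(obj2) → stale(a)]; (4) [visible(obj2) ∧ large(obj2) → valid(a)]; (7) [hot(fido) ∧ signed(a) → active(obj2)]; (8) [blue(obj2) → flies(obj2)]; (10) [small(a) ∧ wooden(obj2) → red(obj2)]; (11) [large(obj2) → open(fido)]; (16) [blue(obj2) → approved(a)]. Adds stale(a), valid(a), active(obj2), flies(obj2), red(obj2), open(fido), approved(a).
Round 2: (6) [approved(a) ∧ wooden(obj2) → locked(fido)]; (13) [approved(a) ∧ red(obj2) → metal(fido)]; (17) [valid(a) ∧ active(obj2) → penguin(fido)]; (18) [active(obj2) ∧ large(obj2) → green(fido)]. Adds locked(fido), metal(fido), penguin(fido), green(fido).
Round 3: (1) [penguin(fido) ∧ visible(obj2) → approved(obj2)]; (14) [penguin(fido) → mammal(obj2)]. Adds approved(obj2), mammal(obj2).
Round 4: (3) [mammal(obj2) ∧ metal(fido) → ready(fido)]; (12) [mammal(obj2) ∧ hot(fido) → swims(fido)]. Adds ready(fido), swims(fido).
Derived: swims(fido) (round 4), flies(obj2) (round 1), valid(a) (round 1). metal(obj2) never appears in any round.

metal(obj2)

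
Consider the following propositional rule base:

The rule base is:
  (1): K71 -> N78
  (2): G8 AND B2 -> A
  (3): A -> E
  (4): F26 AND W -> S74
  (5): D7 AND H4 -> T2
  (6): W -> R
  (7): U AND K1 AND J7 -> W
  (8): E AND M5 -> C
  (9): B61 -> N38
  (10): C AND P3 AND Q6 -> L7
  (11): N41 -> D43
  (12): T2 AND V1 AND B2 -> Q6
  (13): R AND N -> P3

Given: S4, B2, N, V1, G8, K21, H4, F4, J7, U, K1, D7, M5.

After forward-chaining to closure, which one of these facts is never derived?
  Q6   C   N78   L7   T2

N78

Round 1 — (2), (5), (7), derive A, T2, W.
Round 2 — (3), (6), (12), derive E, R, Q6.
Round 3 — (8), (13), derive C, P3.
Round 4 — (10), derive L7.
Derived: L7 (round 4), Q6 (round 2), T2 (round 1), C (round 3). N78 never appears in any round.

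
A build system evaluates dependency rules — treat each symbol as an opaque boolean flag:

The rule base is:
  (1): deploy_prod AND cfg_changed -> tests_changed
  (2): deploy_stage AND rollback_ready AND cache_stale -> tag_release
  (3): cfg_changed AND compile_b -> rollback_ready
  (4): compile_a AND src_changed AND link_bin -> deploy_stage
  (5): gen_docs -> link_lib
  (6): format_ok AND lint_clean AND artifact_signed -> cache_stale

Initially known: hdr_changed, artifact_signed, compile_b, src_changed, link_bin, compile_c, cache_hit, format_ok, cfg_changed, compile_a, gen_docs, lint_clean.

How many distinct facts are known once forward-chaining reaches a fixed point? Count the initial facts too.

17

[1] (3) [cfg_changed AND compile_b -> rollback_ready]; (4) [compile_a AND src_changed AND link_bin -> deploy_stage]; (5) [gen_docs -> link_lib]; (6) [format_ok AND lint_clean AND artifact_signed -> cache_stale]. ⇒ new: rollback_ready, deploy_stage, link_lib, cache_stale.
[2] (2) [deploy_stage AND rollback_ready AND cache_stale -> tag_release]. ⇒ new: tag_release.
Closure: {artifact_signed, cache_hit, cache_stale, cfg_changed, compile_a, compile_b, compile_c, deploy_stage, format_ok, gen_docs, hdr_changed, link_bin, link_lib, lint_clean, rollback_ready, src_changed, tag_release} — 17 facts.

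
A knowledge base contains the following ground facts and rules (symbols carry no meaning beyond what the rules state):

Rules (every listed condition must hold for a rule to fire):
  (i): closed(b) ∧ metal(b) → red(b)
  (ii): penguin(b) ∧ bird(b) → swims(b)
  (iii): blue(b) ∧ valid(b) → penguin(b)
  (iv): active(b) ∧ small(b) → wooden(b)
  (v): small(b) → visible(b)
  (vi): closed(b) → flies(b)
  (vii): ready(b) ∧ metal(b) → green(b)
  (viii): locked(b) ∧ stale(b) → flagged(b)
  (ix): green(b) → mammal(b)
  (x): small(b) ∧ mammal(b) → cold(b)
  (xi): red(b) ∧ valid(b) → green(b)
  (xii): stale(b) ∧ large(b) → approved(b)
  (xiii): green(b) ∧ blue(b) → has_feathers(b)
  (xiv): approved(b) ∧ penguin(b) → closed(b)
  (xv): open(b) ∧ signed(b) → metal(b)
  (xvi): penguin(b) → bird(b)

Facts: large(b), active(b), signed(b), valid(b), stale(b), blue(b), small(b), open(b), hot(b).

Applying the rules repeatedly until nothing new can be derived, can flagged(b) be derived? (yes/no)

Round 1: (iii) [blue(b) ∧ valid(b) → penguin(b)]; (iv) [active(b) ∧ small(b) → wooden(b)]; (v) [small(b) → visible(b)]; (xii) [stale(b) ∧ large(b) → approved(b)]; (xv) [open(b) ∧ signed(b) → metal(b)]. New: penguin(b), wooden(b), visible(b), approved(b), metal(b).
Round 2: (xiv) [approved(b) ∧ penguin(b) → closed(b)]; (xvi) [penguin(b) → bird(b)]. New: closed(b), bird(b).
Round 3: (i) [closed(b) ∧ metal(b) → red(b)]; (ii) [penguin(b) ∧ bird(b) → swims(b)]; (vi) [closed(b) → flies(b)]. New: red(b), swims(b), flies(b).
Round 4: (xi) [red(b) ∧ valid(b) → green(b)]. New: green(b).
Round 5: (ix) [green(b) → mammal(b)]; (xiii) [green(b) ∧ blue(b) → has_feathers(b)]. New: mammal(b), has_feathers(b).
Round 6: (x) [small(b) ∧ mammal(b) → cold(b)]. New: cold(b).
Fixed point reached. flagged(b) is concluded only by (viii); (viii) needs locked(b) (never derived).

no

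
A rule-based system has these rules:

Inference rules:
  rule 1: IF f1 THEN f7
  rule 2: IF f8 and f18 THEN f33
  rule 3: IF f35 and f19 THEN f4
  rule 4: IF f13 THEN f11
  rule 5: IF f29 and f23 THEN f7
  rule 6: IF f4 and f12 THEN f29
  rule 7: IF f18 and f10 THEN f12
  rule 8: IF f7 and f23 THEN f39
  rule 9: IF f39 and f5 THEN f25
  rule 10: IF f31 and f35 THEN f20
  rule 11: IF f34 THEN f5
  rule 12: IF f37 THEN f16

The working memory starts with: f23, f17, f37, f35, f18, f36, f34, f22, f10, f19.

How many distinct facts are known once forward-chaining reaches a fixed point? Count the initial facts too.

18

Round 1 fires rule 3, rule 7, rule 11, rule 12, giving f4, f12, f5, f16.
Round 2 fires rule 6, giving f29.
Round 3 fires rule 5, giving f7.
Round 4 fires rule 8, giving f39.
Round 5 fires rule 9, giving f25.
Closure: {f10, f12, f16, f17, f18, f19, f22, f23, f25, f29, f34, f35, f36, f37, f39, f4, f5, f7} — 18 facts.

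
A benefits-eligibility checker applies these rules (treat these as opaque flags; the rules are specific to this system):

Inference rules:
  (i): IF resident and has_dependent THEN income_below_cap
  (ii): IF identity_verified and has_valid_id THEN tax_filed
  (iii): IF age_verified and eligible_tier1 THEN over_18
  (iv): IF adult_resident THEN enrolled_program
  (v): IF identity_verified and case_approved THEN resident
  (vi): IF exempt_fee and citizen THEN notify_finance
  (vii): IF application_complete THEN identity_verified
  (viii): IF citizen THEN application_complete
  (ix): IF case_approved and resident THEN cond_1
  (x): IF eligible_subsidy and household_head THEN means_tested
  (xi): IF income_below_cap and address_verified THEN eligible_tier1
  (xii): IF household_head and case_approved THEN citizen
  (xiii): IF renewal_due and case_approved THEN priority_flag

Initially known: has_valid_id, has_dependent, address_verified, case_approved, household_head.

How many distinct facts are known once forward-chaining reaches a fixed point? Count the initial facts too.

13

[1] (xii) [IF household_head and case_approved THEN citizen]. ⇒ new: citizen.
[2] (viii) [IF citizen THEN application_complete]. ⇒ new: application_complete.
[3] (vii) [IF application_complete THEN identity_verified]. ⇒ new: identity_verified.
[4] (ii) [IF identity_verified and has_valid_id THEN tax_filed]; (v) [IF identity_verified and case_approved THEN resident]. ⇒ new: tax_filed, resident.
[5] (i) [IF resident and has_dependent THEN income_below_cap]; (ix) [IF case_approved and resident THEN cond_1]. ⇒ new: income_below_cap, cond_1.
[6] (xi) [IF income_below_cap and address_verified THEN eligible_tier1]. ⇒ new: eligible_tier1.
Closure: {address_verified, application_complete, case_approved, citizen, cond_1, eligible_tier1, has_dependent, has_valid_id, household_head, identity_verified, income_below_cap, resident, tax_filed} — 13 facts.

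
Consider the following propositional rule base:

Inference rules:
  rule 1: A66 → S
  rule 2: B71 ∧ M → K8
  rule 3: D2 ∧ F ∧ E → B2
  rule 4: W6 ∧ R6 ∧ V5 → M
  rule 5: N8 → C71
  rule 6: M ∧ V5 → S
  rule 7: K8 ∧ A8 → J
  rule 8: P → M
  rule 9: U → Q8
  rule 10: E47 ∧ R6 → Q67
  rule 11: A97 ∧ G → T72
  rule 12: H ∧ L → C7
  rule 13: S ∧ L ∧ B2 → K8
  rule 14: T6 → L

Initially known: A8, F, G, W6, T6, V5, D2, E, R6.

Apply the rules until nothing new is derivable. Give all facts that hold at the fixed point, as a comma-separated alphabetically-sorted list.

Round 1: rule 3 [D2 ∧ F ∧ E → B2]; rule 4 [W6 ∧ R6 ∧ V5 → M]; rule 14 [T6 → L]. Adds B2, M, L.
Round 2: rule 6 [M ∧ V5 → S]. Adds S.
Round 3: rule 13 [S ∧ L ∧ B2 → K8]. Adds K8.
Round 4: rule 7 [K8 ∧ A8 → J]. Adds J.

A8, B2, D2, E, F, G, J, K8, L, M, R6, S, T6, V5, W6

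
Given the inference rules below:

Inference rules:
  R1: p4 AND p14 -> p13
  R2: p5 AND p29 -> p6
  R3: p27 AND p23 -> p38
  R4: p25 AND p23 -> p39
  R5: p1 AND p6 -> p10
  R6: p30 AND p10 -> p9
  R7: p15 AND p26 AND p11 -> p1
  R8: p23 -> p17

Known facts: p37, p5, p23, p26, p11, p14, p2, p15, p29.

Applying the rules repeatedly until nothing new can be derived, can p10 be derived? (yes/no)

yes

Round 1 — R2, R7, R8, derive p6, p1, p17.
Round 2 — R5, derive p10.
p10 appears in round 2, so it is derivable.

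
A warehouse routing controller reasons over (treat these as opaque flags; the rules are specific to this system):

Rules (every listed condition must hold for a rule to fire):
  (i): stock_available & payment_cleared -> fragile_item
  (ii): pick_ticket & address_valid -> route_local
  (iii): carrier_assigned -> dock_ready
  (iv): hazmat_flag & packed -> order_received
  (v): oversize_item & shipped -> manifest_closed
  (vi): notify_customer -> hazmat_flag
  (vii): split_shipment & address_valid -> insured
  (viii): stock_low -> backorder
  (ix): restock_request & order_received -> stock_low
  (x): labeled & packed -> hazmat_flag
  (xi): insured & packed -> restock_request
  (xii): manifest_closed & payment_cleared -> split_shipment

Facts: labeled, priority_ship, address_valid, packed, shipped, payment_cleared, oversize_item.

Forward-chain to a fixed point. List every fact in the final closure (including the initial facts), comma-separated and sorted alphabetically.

Round 1 — (v), (x), derive manifest_closed, hazmat_flag.
Round 2 — (iv), (xii), derive order_received, split_shipment.
Round 3 — (vii), derive insured.
Round 4 — (xi), derive restock_request.
Round 5 — (ix), derive stock_low.
Round 6 — (viii), derive backorder.

address_valid, backorder, hazmat_flag, insured, labeled, manifest_closed, order_received, oversize_item, packed, payment_cleared, priority_ship, restock_request, shipped, split_shipment, stock_low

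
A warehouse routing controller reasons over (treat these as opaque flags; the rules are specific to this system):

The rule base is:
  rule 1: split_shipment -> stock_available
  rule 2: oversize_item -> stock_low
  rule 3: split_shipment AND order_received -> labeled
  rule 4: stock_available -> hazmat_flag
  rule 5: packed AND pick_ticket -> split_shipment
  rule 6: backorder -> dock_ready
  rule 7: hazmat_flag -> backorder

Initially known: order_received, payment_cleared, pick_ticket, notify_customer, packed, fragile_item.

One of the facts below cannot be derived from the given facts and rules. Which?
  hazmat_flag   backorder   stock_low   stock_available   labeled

stock_low

[1] rule 5 [packed AND pick_ticket -> split_shipment]. ⇒ new: split_shipment.
[2] rule 1 [split_shipment -> stock_available]; rule 3 [split_shipment AND order_received -> labeled]. ⇒ new: stock_available, labeled.
[3] rule 4 [stock_available -> hazmat_flag]. ⇒ new: hazmat_flag.
[4] rule 7 [hazmat_flag -> backorder]. ⇒ new: backorder.
[5] rule 6 [backorder -> dock_ready]. ⇒ new: dock_ready.
Derived: labeled (round 2), backorder (round 4), hazmat_flag (round 3), stock_available (round 2). stock_low never appears in any round.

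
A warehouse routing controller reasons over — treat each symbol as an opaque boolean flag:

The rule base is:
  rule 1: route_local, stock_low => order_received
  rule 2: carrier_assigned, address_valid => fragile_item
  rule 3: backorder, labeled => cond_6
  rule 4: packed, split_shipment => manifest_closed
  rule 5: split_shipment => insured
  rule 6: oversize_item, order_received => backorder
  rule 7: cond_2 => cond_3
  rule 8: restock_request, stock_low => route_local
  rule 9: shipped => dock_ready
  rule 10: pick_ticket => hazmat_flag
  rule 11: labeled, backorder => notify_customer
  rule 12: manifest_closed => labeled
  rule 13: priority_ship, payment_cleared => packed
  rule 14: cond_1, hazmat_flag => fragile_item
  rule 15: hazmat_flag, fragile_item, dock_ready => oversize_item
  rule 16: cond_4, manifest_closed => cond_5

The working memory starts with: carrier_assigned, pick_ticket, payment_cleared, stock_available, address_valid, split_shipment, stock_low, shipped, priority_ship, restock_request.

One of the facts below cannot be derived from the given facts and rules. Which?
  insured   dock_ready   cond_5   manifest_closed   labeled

cond_5

[1] rule 2 [carrier_assigned, address_valid => fragile_item]; rule 5 [split_shipment => insured]; rule 8 [restock_request, stock_low => route_local]; rule 9 [shipped => dock_ready]; rule 10 [pick_ticket => hazmat_flag]; rule 13 [priority_ship, payment_cleared => packed]. ⇒ new: fragile_item, insured, route_local, dock_ready, hazmat_flag, packed.
[2] rule 1 [route_local, stock_low => order_received]; rule 4 [packed, split_shipment => manifest_closed]; rule 15 [hazmat_flag, fragile_item, dock_ready => oversize_item]. ⇒ new: order_received, manifest_closed, oversize_item.
[3] rule 6 [oversize_item, order_received => backorder]; rule 12 [manifest_closed => labeled]. ⇒ new: backorder, labeled.
[4] rule 3 [backorder, labeled => cond_6]; rule 11 [labeled, backorder => notify_customer]. ⇒ new: cond_6, notify_customer.
Derived: insured (round 1), labeled (round 3), manifest_closed (round 2), dock_ready (round 1). cond_5 never appears in any round.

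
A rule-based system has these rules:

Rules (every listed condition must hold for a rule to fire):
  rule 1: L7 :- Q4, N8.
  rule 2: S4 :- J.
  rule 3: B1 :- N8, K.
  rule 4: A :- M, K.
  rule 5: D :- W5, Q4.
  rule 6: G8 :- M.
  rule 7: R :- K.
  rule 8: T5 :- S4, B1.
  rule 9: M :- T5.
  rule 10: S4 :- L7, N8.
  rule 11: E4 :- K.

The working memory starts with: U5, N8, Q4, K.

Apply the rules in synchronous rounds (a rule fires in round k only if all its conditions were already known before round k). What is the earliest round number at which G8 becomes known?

5

Round 1: rule 1 [L7 :- Q4, N8.]; rule 3 [B1 :- N8, K.]; rule 7 [R :- K.]; rule 11 [E4 :- K.]. Adds L7, B1, R, E4.
Round 2: rule 10 [S4 :- L7, N8.]. Adds S4.
Round 3: rule 8 [T5 :- S4, B1.]. Adds T5.
Round 4: rule 9 [M :- T5.]. Adds M.
Round 5: rule 4 [A :- M, K.]; rule 6 [G8 :- M.]. Adds A, G8.
G8 first appears in round 5.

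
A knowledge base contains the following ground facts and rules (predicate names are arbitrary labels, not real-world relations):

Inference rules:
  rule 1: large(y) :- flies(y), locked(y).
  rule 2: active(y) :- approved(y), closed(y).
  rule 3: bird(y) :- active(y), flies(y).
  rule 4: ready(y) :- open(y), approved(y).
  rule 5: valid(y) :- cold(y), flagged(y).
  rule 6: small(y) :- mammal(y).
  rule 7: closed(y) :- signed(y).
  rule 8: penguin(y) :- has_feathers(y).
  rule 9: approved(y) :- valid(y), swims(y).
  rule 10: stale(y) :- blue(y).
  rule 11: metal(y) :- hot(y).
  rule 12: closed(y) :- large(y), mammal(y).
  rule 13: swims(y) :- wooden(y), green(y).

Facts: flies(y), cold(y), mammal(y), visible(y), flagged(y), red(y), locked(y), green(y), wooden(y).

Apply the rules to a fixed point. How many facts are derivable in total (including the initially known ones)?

17

Round 1: rule 1 [large(y) :- flies(y), locked(y).]; rule 5 [valid(y) :- cold(y), flagged(y).]; rule 6 [small(y) :- mammal(y).]; rule 13 [swims(y) :- wooden(y), green(y).]. Adds large(y), valid(y), small(y), swims(y).
Round 2: rule 9 [approved(y) :- valid(y), swims(y).]; rule 12 [closed(y) :- large(y), mammal(y).]. Adds approved(y), closed(y).
Round 3: rule 2 [active(y) :- approved(y), closed(y).]. Adds active(y).
Round 4: rule 3 [bird(y) :- active(y), flies(y).]. Adds bird(y).
Closure: {active(y), approved(y), bird(y), closed(y), cold(y), flagged(y), flies(y), green(y), large(y), locked(y), mammal(y), red(y), small(y), swims(y), valid(y), visible(y), wooden(y)} — 17 facts.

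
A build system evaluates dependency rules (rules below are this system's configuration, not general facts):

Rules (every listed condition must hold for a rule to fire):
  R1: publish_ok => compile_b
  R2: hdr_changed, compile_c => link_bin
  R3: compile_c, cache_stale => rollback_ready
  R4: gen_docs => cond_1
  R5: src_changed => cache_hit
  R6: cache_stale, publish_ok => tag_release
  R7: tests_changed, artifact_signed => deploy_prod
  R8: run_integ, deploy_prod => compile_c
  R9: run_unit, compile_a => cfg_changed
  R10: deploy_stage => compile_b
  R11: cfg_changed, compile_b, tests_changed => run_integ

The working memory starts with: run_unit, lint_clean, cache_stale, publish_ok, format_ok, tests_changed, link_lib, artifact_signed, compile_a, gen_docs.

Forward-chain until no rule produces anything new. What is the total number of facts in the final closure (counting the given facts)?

[1] R1 [publish_ok => compile_b]; R4 [gen_docs => cond_1]; R6 [cache_stale, publish_ok => tag_release]; R7 [tests_changed, artifact_signed => deploy_prod]; R9 [run_unit, compile_a => cfg_changed]. ⇒ new: compile_b, cond_1, tag_release, deploy_prod, cfg_changed.
[2] R11 [cfg_changed, compile_b, tests_changed => run_integ]. ⇒ new: run_integ.
[3] R8 [run_integ, deploy_prod => compile_c]. ⇒ new: compile_c.
[4] R3 [compile_c, cache_stale => rollback_ready]. ⇒ new: rollback_ready.
Closure: {artifact_signed, cache_stale, cfg_changed, compile_a, compile_b, compile_c, cond_1, deploy_prod, format_ok, gen_docs, link_lib, lint_clean, publish_ok, rollback_ready, run_integ, run_unit, tag_release, tests_changed} — 18 facts.

18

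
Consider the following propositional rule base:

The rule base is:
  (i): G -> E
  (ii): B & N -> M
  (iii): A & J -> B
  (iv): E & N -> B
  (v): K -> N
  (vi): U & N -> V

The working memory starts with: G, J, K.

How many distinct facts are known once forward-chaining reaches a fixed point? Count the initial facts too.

7

Round 1: (i) [G -> E]; (v) [K -> N]. Adds E, N.
Round 2: (iv) [E & N -> B]. Adds B.
Round 3: (ii) [B & N -> M]. Adds M.
Closure: {B, E, G, J, K, M, N} — 7 facts.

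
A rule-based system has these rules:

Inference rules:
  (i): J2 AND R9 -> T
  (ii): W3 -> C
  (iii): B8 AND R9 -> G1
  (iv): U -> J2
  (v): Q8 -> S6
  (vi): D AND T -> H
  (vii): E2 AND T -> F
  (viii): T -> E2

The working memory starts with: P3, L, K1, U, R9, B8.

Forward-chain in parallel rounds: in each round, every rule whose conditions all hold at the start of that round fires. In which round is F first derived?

Round 1 — (iii), (iv), derive G1, J2.
Round 2 — (i), derive T.
Round 3 — (viii), derive E2.
Round 4 — (vii), derive F.
F first appears in round 4.

4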